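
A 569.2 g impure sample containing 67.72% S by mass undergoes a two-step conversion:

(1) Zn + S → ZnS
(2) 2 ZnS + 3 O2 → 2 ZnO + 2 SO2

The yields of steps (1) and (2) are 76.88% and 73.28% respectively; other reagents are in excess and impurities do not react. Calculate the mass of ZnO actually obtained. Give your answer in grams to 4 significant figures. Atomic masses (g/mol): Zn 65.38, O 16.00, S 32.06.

551.2 g

Pure S = 569.2 × 0.6772 = 385.46 g.
M(S) = 32.06 g/mol.
M(ZnO) = 65.38 + 16.00 = 81.38 g/mol.
n(S) = 385.46 / 32.06 = 12.023 mol.
Step 1 (S:ZnS = 1:1): theoretical n(ZnS) = 12.023 mol; at 76.88% yield, n(ZnS) = 9.2434 mol.
Step 2 (ZnS:ZnO = 2:2): theoretical n(ZnO) = 9.2434 mol, so theoretical mass = 9.2434 × 81.38 = 752.23 g.
At 73.28% yield, actual mass of ZnO = 752.23 × 0.7328 = 551.23 g.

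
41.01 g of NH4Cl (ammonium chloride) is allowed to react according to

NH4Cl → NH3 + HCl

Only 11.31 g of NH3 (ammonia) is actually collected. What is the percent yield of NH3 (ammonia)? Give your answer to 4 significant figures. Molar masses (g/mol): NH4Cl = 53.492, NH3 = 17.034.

n(NH4Cl) = 41.010 g / 53.492 g/mol = 0.76666 mol.
From the equation the NH4Cl:NH3 mole ratio is 1:1, so n(NH3) = 0.76666 × 1/1 = 0.76666 mol.
Mass of NH3 = 0.76666 mol × 17.034 g/mol = 13.059 g.
This is the theoretical yield. Percent yield = 11.31 g / 13.059 g × 100% = 86.605%.

86.61 %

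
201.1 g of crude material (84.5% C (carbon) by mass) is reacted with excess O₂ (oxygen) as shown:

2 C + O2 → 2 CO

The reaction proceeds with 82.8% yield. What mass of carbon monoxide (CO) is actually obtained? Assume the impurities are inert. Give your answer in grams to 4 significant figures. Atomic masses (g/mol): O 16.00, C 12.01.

Pure C available = 201.1 g × 0.845 = 169.93 g.
M(C) = 12.01 g/mol.
M(CO) = 12.01 + 16.00 = 28.01 g/mol.
n(C) = 169.93 g / 12.01 g/mol = 14.149 mol.
From the equation the C:CO mole ratio is 2:2, so n(CO) = 14.149 × 2/2 = 14.149 mol.
Mass of CO = 14.149 mol × 28.01 g/mol = 396.31 g.
Actual mass collected = 396.31 g × 0.828 = 328.15 g.

328.1 g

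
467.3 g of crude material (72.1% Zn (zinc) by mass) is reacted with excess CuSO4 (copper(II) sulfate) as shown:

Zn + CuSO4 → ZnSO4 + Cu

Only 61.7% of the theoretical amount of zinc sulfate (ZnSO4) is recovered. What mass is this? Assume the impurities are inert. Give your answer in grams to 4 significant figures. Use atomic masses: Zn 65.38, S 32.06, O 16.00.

513.3 g

Pure Zn available = 467.3 g × 0.721 = 336.92 g.
M(Zn) = 65.38 g/mol.
M(ZnSO4) = 65.38 + 32.06 + 4(16.00) = 161.44 g/mol.
n(Zn) = 336.92 g / 65.38 g/mol = 5.1533 mol.
From the equation the Zn:ZnSO4 mole ratio is 1:1, so n(ZnSO4) = 5.1533 × 1/1 = 5.1533 mol.
Mass of ZnSO4 = 5.1533 mol × 161.44 g/mol = 831.95 g.
Actual mass collected = 831.95 g × 0.617 = 513.31 g.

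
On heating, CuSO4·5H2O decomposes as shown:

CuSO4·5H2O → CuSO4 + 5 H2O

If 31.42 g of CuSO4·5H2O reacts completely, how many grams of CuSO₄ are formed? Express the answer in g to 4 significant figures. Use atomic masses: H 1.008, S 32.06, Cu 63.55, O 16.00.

20.08 g

M(CuSO4·5H2O) = 63.55 + 32.06 + 9(16.00) + 10(1.008) = 249.69 g/mol.
M(CuSO4) = 63.55 + 32.06 + 4(16.00) = 159.61 g/mol.
n(CuSO4·5H2O) = 31.420 g / 249.69 g/mol = 0.12584 mol.
From the equation the CuSO4·5H2O:CuSO4 mole ratio is 1:1, so n(CuSO4) = 0.12584 × 1/1 = 0.12584 mol.
Mass of CuSO4 = 0.12584 mol × 159.61 g/mol = 20.085 g.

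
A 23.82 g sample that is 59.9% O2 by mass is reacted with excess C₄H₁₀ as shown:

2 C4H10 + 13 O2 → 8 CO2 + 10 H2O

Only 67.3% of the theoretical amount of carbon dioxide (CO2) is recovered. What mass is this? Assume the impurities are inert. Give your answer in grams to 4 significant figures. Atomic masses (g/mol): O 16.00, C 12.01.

8.127 g

Pure O2 available = 23.82 g × 0.599 = 14.268 g.
M(O2) = 2(16.00) = 32.00 g/mol.
M(CO2) = 12.01 + 2(16.00) = 44.01 g/mol.
n(O2) = 14.268 g / 32.00 g/mol = 0.44588 mol.
From the equation the O2:CO2 mole ratio is 13:8, so n(CO2) = 0.44588 × 8/13 = 0.27439 mol.
Mass of CO2 = 0.27439 mol × 44.01 g/mol = 12.076 g.
Actual mass collected = 12.076 g × 0.673 = 8.1270 g.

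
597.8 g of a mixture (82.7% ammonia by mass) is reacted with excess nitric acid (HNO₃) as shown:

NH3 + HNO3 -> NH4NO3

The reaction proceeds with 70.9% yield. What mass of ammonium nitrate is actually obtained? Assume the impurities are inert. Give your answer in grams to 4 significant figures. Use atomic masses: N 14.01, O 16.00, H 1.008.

Pure NH3 available = 597.8 g × 0.827 = 494.38 g.
M(NH3) = 14.01 + 3(1.008) = 17.034 g/mol.
M(NH4NO3) = 2(14.01) + 4(1.008) + 3(16.00) = 80.052 g/mol.
n(NH3) = 494.38 g / 17.034 g/mol = 29.023 mol.
From the equation the NH3:NH4NO3 mole ratio is 1:1, so n(NH4NO3) = 29.023 × 1/1 = 29.023 mol.
Mass of NH4NO3 = 29.023 mol × 80.052 g/mol = 2323.4 g.
Actual mass collected = 2323.4 g × 0.709 = 1647.3 g.

1647 g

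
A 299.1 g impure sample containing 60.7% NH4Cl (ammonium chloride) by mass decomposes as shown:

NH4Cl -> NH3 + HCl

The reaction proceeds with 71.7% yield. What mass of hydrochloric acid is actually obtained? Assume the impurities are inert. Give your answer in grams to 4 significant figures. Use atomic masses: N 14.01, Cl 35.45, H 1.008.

88.72 g

Pure NH4Cl available = 299.1 g × 0.607 = 181.55 g.
M(NH4Cl) = 14.01 + 4(1.008) + 35.45 = 53.492 g/mol.
M(HCl) = 1.008 + 35.45 = 36.458 g/mol.
n(NH4Cl) = 181.55 g / 53.492 g/mol = 3.3940 mol.
From the equation the NH4Cl:HCl mole ratio is 1:1, so n(HCl) = 3.3940 × 1/1 = 3.3940 mol.
Mass of HCl = 3.3940 mol × 36.458 g/mol = 123.74 g.
Actual mass collected = 123.74 g × 0.717 = 88.721 g.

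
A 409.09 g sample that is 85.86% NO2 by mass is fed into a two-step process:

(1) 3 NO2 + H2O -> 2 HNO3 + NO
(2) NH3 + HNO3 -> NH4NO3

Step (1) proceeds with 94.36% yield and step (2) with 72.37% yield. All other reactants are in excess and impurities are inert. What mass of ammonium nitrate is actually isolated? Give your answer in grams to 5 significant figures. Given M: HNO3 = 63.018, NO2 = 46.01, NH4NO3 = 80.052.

278.22 g

Pure NO2 = 409.09 × 0.8586 = 351.245 g.
n(NO2) = 351.245 / 46.01 = 7.63409 mol.
Step 1 (NO2:HNO3 = 3:2): theoretical n(HNO3) = 5.08940 mol; at 94.36% yield, n(HNO3) = 4.80235 mol.
Step 2 (HNO3:NH4NO3 = 1:1): theoretical n(NH4NO3) = 4.80235 mol, so theoretical mass = 4.80235 × 80.052 = 384.438 g.
At 72.37% yield, actual mass of NH4NO3 = 384.438 × 0.7237 = 278.218 g.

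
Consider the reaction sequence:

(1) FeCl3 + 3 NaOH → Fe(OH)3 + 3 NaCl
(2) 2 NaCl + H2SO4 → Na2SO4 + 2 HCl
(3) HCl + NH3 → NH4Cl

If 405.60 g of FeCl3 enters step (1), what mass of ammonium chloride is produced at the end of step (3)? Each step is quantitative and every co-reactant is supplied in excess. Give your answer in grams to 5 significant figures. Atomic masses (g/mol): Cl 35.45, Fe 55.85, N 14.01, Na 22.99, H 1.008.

M(FeCl3) = 55.85 + 3(35.45) = 162.20 g/mol.
M(NH4Cl) = 14.01 + 4(1.008) + 35.45 = 53.492 g/mol.
n(FeCl3) = 405.60 / 162.20 = 2.50062 mol.
Reaction (1): FeCl3→NaCl ratio 1:3 ⇒ n(NaCl) = 7.50185 mol.
Reaction (2): NaCl→HCl ratio 2:2 ⇒ n(HCl) = 7.50185 mol.
Reaction (3): HCl→NH4Cl ratio 1:1 ⇒ n(NH4Cl) = 7.50185 mol.
Mass of NH4Cl = 7.50185 × 53.492 = 401.289 g.

401.29 g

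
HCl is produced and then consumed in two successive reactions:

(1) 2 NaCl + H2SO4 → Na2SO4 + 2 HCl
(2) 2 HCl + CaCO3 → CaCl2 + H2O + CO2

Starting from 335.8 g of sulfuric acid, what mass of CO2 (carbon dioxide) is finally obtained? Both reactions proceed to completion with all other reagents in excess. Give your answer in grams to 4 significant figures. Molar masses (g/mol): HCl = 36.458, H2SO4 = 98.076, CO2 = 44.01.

150.7 g

n(H2SO4) = 335.80 / 98.076 = 3.4239 mol.
Step 1 gives a 1:2 ratio of H2SO4 to HCl, so n(HCl) = 6.8478 mol.
In step 2 the HCl:CO2 ratio is 2:1, so n(CO2) = 3.4239 mol.
Mass of CO2 = 3.4239 × 44.01 = 150.68 g.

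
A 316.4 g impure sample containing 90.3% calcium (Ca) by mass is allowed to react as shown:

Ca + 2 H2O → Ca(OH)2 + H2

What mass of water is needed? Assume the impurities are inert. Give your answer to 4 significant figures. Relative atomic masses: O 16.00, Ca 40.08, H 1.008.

256.9 g

Mass of pure Ca = 316.4 g × 0.903 = 285.71 g.
M(Ca) = 40.08 g/mol.
M(H2O) = 2(1.008) + 16.00 = 18.016 g/mol.
n(Ca) = 285.71 g / 40.08 g/mol = 7.1285 mol.
From the equation the Ca:H2O mole ratio is 1:2, so n(H2O) = 7.1285 × 2/1 = 14.257 mol.
Mass of H2O = 14.257 mol × 18.016 g/mol = 256.85 g.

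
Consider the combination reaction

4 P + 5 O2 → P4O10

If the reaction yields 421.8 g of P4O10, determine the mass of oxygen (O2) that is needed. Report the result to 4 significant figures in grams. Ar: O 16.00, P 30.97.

237.7 g

M(P4O10) = 4(30.97) + 10(16.00) = 283.88 g/mol.
M(O2) = 2(16.00) = 32.00 g/mol.
n(P4O10) = 421.80 g / 283.88 g/mol = 1.4858 mol.
From the equation the P4O10:O2 mole ratio is 1:5, so n(O2) = 1.4858 × 5/1 = 7.4292 mol.
Mass of O2 = 7.4292 mol × 32.00 g/mol = 237.73 g.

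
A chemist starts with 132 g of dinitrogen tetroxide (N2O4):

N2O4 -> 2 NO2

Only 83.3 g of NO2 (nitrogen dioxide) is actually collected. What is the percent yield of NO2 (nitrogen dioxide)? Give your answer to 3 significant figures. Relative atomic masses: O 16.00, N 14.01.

M(N2O4) = 2(14.01) + 4(16.00) = 92.02 g/mol.
M(NO2) = 14.01 + 2(16.00) = 46.01 g/mol.
n(N2O4) = 132.0 g / 92.02 g/mol = 1.434 mol.
From the equation the N2O4:NO2 mole ratio is 1:2, so n(NO2) = 1.434 × 2/1 = 2.869 mol.
Mass of NO2 = 2.869 mol × 46.01 g/mol = 132.0 g.
This is the theoretical yield. Percent yield = 83.3 g / 132.0 g × 100% = 63.11%.

63.1 %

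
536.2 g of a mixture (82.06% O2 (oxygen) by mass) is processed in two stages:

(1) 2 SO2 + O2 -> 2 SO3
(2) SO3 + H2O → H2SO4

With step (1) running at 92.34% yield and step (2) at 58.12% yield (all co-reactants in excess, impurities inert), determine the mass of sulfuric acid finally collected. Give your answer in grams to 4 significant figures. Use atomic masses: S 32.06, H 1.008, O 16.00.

1447 g

Pure O2 = 536.2 × 0.8206 = 440.01 g.
M(O2) = 2(16.00) = 32.00 g/mol.
M(H2SO4) = 2(1.008) + 32.06 + 4(16.00) = 98.076 g/mol.
n(O2) = 440.01 / 32.00 = 13.750 mol.
Step 1 (O2:SO3 = 1:2): theoretical n(SO3) = 27.500 mol; at 92.34% yield, n(SO3) = 25.394 mol.
Step 2 (SO3:H2SO4 = 1:1): theoretical n(H2SO4) = 25.394 mol, so theoretical mass = 25.394 × 98.076 = 2490.5 g.
At 58.12% yield, actual mass of H2SO4 = 2490.5 × 0.5812 = 1447.5 g.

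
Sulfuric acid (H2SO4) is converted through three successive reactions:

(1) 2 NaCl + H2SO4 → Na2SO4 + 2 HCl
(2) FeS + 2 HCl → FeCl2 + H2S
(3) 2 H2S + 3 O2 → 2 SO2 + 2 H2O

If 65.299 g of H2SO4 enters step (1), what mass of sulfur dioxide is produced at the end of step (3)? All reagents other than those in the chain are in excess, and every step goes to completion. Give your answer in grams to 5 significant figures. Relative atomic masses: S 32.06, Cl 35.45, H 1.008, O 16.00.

42.651 g

M(H2SO4) = 2(1.008) + 32.06 + 4(16.00) = 98.076 g/mol.
M(SO2) = 32.06 + 2(16.00) = 64.06 g/mol.
n(H2SO4) = 65.299 / 98.076 = 0.665800 mol.
Reaction (1): H2SO4→HCl ratio 1:2 ⇒ n(HCl) = 1.33160 mol.
Reaction (2): HCl→H2S ratio 2:1 ⇒ n(H2S) = 0.665800 mol.
Reaction (3): H2S→SO2 ratio 2:2 ⇒ n(SO2) = 0.665800 mol.
Mass of SO2 = 0.665800 × 64.06 = 42.6511 g.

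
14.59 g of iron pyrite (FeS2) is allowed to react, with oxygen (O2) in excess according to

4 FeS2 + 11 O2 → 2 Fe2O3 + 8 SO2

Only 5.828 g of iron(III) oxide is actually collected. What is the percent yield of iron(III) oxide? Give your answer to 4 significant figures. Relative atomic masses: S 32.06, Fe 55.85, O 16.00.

60.02 %

M(FeS2) = 55.85 + 2(32.06) = 119.97 g/mol.
M(Fe2O3) = 2(55.85) + 3(16.00) = 159.70 g/mol.
n(FeS2) = 14.590 g / 119.97 g/mol = 0.12161 mol.
From the equation the FeS2:Fe2O3 mole ratio is 4:2, so n(Fe2O3) = 0.12161 × 2/4 = 0.060807 mol.
Mass of Fe2O3 = 0.060807 mol × 159.70 g/mol = 9.7109 g.
This is the theoretical yield. Percent yield = 5.828 g / 9.7109 g × 100% = 60.015%.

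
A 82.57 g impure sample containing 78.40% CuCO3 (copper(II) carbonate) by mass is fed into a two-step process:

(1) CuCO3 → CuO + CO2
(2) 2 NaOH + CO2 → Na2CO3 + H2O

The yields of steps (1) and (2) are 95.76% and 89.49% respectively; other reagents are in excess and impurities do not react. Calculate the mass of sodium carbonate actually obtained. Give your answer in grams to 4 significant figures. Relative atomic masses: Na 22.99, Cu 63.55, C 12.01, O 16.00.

47.59 g

Pure CuCO3 = 82.57 × 0.7840 = 64.735 g.
M(CuCO3) = 63.55 + 12.01 + 3(16.00) = 123.56 g/mol.
M(Na2CO3) = 2(22.99) + 12.01 + 3(16.00) = 105.99 g/mol.
n(CuCO3) = 64.735 / 123.56 = 0.52391 mol.
Step 1 (CuCO3:CO2 = 1:1): theoretical n(CO2) = 0.52391 mol; at 95.76% yield, n(CO2) = 0.50170 mol.
Step 2 (CO2:Na2CO3 = 1:1): theoretical n(Na2CO3) = 0.50170 mol, so theoretical mass = 0.50170 × 105.99 = 53.175 g.
At 89.49% yield, actual mass of Na2CO3 = 53.175 × 0.8949 = 47.587 g.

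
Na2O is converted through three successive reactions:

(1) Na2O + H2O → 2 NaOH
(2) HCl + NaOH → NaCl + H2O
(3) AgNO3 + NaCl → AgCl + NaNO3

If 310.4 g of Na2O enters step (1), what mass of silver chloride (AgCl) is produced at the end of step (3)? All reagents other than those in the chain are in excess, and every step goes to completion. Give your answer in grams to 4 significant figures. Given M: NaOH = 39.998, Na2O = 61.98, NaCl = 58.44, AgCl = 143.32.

1436 g

n(Na2O) = 310.4 / 61.98 = 5.0081 mol.
Reaction (1): Na2O→NaOH ratio 1:2 ⇒ n(NaOH) = 10.016 mol.
Reaction (2): NaOH→NaCl ratio 1:1 ⇒ n(NaCl) = 10.016 mol.
Reaction (3): NaCl→AgCl ratio 1:1 ⇒ n(AgCl) = 10.016 mol.
Mass of AgCl = 10.016 × 143.32 = 1435.5 g.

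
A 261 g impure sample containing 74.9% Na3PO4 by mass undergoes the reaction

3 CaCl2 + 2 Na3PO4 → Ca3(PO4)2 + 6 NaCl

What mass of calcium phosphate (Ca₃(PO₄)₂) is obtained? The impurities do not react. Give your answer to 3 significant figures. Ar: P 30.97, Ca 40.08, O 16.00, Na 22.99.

Mass of pure Na3PO4 = 261 g × 0.749 = 195.5 g.
M(Na3PO4) = 3(22.99) + 30.97 + 4(16.00) = 163.94 g/mol.
M(Ca3(PO4)2) = 3(40.08) + 2(30.97) + 8(16.00) = 310.18 g/mol.
n(Na3PO4) = 195.5 g / 163.94 g/mol = 1.192 mol.
From the equation the Na3PO4:Ca3(PO4)2 mole ratio is 2:1, so n(Ca3(PO4)2) = 1.192 × 1/2 = 0.5962 mol.
Mass of Ca3(PO4)2 = 0.5962 mol × 310.18 g/mol = 184.9 g.

185 g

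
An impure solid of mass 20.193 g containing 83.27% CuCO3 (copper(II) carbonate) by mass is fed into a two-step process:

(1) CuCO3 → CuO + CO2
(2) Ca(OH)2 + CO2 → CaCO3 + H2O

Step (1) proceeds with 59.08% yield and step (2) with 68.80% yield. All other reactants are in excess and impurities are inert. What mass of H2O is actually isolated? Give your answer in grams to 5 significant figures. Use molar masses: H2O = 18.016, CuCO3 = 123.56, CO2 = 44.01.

Pure CuCO3 = 20.193 × 0.8327 = 16.8147 g.
n(CuCO3) = 16.8147 / 123.56 = 0.136085 mol.
Step 1 (CuCO3:CO2 = 1:1): theoretical n(CO2) = 0.136085 mol; at 59.08% yield, n(CO2) = 0.0803992 mol.
Step 2 (CO2:H2O = 1:1): theoretical n(H2O) = 0.0803992 mol, so theoretical mass = 0.0803992 × 18.016 = 1.44847 g.
At 68.80% yield, actual mass of H2O = 1.44847 × 0.6880 = 0.996549 g.

0.99655 g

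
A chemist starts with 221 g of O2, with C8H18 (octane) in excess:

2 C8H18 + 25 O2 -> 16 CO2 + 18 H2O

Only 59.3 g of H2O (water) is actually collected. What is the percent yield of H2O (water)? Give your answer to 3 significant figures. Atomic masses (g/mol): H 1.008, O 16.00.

M(O2) = 2(16.00) = 32.00 g/mol.
M(H2O) = 2(1.008) + 16.00 = 18.016 g/mol.
n(O2) = 221.0 g / 32.00 g/mol = 6.906 mol.
From the equation the O2:H2O mole ratio is 25:18, so n(H2O) = 6.906 × 18/25 = 4.973 mol.
Mass of H2O = 4.973 mol × 18.016 g/mol = 89.58 g.
This is the theoretical yield. Percent yield = 59.3 g / 89.58 g × 100% = 66.19%.

66.2 %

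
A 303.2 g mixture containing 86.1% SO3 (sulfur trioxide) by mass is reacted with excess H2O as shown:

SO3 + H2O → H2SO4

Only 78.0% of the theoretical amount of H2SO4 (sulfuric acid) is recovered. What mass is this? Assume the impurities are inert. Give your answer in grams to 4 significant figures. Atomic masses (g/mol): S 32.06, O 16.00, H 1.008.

Pure SO3 available = 303.2 g × 0.861 = 261.06 g.
M(SO3) = 32.06 + 3(16.00) = 80.06 g/mol.
M(H2SO4) = 2(1.008) + 32.06 + 4(16.00) = 98.076 g/mol.
n(SO3) = 261.06 g / 80.06 g/mol = 3.2607 mol.
From the equation the SO3:H2SO4 mole ratio is 1:1, so n(H2SO4) = 3.2607 × 1/1 = 3.2607 mol.
Mass of H2SO4 = 3.2607 mol × 98.076 g/mol = 319.80 g.
Actual mass collected = 319.80 g × 0.780 = 249.44 g.

249.4 g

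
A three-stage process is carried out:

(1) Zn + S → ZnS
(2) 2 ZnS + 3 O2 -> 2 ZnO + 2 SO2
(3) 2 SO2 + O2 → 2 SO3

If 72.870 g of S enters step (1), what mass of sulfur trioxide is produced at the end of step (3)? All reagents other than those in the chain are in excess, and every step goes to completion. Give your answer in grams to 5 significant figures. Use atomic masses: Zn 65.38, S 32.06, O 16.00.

181.97 g

M(S) = 32.06 g/mol.
M(SO3) = 32.06 + 3(16.00) = 80.06 g/mol.
n(S) = 72.870 / 32.06 = 2.27293 mol.
Reaction (1): S→ZnS ratio 1:1 ⇒ n(ZnS) = 2.27293 mol.
Reaction (2): ZnS→SO2 ratio 2:2 ⇒ n(SO2) = 2.27293 mol.
Reaction (3): SO2→SO3 ratio 2:2 ⇒ n(SO3) = 2.27293 mol.
Mass of SO3 = 2.27293 × 80.06 = 181.970 g.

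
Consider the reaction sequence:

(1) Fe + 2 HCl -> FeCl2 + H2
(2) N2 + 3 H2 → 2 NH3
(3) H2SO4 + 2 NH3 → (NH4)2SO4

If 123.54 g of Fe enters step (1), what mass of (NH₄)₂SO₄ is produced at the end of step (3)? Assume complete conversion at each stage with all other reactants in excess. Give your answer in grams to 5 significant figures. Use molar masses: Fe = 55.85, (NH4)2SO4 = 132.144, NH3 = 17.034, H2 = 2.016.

97.434 g

n(Fe) = 123.54 / 55.85 = 2.21200 mol.
Reaction (1): Fe→H2 ratio 1:1 ⇒ n(H2) = 2.21200 mol.
Reaction (2): H2→NH3 ratio 3:2 ⇒ n(NH3) = 1.47466 mol.
Reaction (3): NH3→(NH4)2SO4 ratio 2:1 ⇒ n((NH4)2SO4) = 0.737332 mol.
Mass of (NH4)2SO4 = 0.737332 × 132.144 = 97.4340 g.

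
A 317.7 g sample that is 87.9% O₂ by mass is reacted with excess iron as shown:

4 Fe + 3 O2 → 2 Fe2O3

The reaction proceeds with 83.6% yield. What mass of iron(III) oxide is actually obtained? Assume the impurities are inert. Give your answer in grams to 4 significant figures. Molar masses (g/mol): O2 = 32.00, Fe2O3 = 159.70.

776.7 g

Pure O2 available = 317.7 g × 0.879 = 279.26 g.
n(O2) = 279.26 g / 32.00 g/mol = 8.7268 mol.
From the equation the O2:Fe2O3 mole ratio is 3:2, so n(Fe2O3) = 8.7268 × 2/3 = 5.8179 mol.
Mass of Fe2O3 = 5.8179 mol × 159.70 g/mol = 929.12 g.
Actual mass collected = 929.12 g × 0.836 = 776.74 g.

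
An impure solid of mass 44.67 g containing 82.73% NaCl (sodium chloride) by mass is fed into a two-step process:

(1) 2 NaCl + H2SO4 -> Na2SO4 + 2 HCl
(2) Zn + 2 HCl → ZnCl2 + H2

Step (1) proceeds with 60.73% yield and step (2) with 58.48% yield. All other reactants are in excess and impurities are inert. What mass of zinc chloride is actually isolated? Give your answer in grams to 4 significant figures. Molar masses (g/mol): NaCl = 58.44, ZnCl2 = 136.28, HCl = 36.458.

15.30 g

Pure NaCl = 44.67 × 0.8273 = 36.955 g.
n(NaCl) = 36.955 / 58.44 = 0.63237 mol.
Step 1 (NaCl:HCl = 2:2): theoretical n(HCl) = 0.63237 mol; at 60.73% yield, n(HCl) = 0.38404 mol.
Step 2 (HCl:ZnCl2 = 2:1): theoretical n(ZnCl2) = 0.19202 mol, so theoretical mass = 0.19202 × 136.28 = 26.168 g.
At 58.48% yield, actual mass of ZnCl2 = 26.168 × 0.5848 = 15.303 g.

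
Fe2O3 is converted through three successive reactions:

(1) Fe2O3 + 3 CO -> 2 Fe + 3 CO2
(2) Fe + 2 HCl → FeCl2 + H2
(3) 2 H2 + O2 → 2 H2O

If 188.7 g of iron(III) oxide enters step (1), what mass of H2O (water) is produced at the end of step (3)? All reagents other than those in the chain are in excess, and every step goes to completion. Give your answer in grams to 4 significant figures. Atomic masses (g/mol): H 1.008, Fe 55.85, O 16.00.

42.58 g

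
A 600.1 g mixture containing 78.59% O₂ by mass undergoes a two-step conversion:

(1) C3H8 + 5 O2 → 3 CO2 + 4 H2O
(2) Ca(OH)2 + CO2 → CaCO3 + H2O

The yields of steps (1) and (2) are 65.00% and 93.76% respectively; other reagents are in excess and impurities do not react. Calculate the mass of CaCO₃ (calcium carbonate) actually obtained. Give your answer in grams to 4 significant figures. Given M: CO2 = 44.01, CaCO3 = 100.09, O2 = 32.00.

539.4 g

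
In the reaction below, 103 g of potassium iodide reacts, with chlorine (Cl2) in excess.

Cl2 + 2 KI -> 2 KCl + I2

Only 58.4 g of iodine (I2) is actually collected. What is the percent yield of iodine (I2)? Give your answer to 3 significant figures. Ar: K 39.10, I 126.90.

74.2 %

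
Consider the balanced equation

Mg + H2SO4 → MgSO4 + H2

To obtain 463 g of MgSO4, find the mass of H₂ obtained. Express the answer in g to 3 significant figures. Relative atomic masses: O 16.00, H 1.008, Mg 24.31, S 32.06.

M(MgSO4) = 24.31 + 32.06 + 4(16.00) = 120.37 g/mol.
M(H2) = 2(1.008) = 2.016 g/mol.
n(MgSO4) = 463.0 g / 120.37 g/mol = 3.846 mol.
From the equation the MgSO4:H2 mole ratio is 1:1, so n(H2) = 3.846 × 1/1 = 3.846 mol.
Mass of H2 = 3.846 mol × 2.016 g/mol = 7.754 g.

7.75 g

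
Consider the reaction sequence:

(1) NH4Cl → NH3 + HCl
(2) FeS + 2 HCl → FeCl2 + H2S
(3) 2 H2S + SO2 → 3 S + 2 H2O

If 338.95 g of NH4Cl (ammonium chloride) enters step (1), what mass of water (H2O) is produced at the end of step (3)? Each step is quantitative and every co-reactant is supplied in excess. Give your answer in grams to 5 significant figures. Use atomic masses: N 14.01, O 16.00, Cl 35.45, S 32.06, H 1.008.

M(NH4Cl) = 14.01 + 4(1.008) + 35.45 = 53.492 g/mol.
M(H2O) = 2(1.008) + 16.00 = 18.016 g/mol.
n(NH4Cl) = 338.95 / 53.492 = 6.33646 mol.
Reaction (1): NH4Cl→HCl ratio 1:1 ⇒ n(HCl) = 6.33646 mol.
Reaction (2): HCl→H2S ratio 2:1 ⇒ n(H2S) = 3.16823 mol.
Reaction (3): H2S→H2O ratio 2:2 ⇒ n(H2O) = 3.16823 mol.
Mass of H2O = 3.16823 × 18.016 = 57.0788 g.

57.079 g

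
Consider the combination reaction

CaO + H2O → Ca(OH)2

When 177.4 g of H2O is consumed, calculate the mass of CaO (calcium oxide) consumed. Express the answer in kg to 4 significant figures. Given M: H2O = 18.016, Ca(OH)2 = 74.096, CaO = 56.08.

0.5522 kg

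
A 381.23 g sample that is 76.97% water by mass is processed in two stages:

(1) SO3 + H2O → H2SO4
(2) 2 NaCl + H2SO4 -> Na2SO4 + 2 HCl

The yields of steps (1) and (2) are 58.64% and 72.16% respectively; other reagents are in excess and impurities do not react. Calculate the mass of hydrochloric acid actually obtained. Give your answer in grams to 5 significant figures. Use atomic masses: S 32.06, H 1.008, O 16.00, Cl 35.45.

502.53 g

Pure H2O = 381.23 × 0.7697 = 293.433 g.
M(H2O) = 2(1.008) + 16.00 = 18.016 g/mol.
M(HCl) = 1.008 + 35.45 = 36.458 g/mol.
n(H2O) = 293.433 / 18.016 = 16.2873 mol.
Step 1 (H2O:H2SO4 = 1:1): theoretical n(H2SO4) = 16.2873 mol; at 58.64% yield, n(H2SO4) = 9.55090 mol.
Step 2 (H2SO4:HCl = 1:2): theoretical n(HCl) = 19.1018 mol, so theoretical mass = 19.1018 × 36.458 = 696.413 g.
At 72.16% yield, actual mass of HCl = 696.413 × 0.7216 = 502.532 g.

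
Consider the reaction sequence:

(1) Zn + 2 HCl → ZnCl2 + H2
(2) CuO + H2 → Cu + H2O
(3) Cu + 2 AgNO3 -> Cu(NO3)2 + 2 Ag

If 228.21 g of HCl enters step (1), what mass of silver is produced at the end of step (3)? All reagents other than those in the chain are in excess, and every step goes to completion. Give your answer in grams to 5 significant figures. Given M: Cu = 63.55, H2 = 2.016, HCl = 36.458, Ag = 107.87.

n(HCl) = 228.21 / 36.458 = 6.25953 mol.
Reaction (1): HCl→H2 ratio 2:1 ⇒ n(H2) = 3.12977 mol.
Reaction (2): H2→Cu ratio 1:1 ⇒ n(Cu) = 3.12977 mol.
Reaction (3): Cu→Ag ratio 1:2 ⇒ n(Ag) = 6.25953 mol.
Mass of Ag = 6.25953 × 107.87 = 675.216 g.

675.22 g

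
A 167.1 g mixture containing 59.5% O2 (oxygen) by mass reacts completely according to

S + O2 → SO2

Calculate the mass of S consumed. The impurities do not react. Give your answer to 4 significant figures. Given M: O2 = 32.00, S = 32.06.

Mass of pure O2 = 167.1 g × 0.595 = 99.424 g.
n(O2) = 99.424 g / 32.00 g/mol = 3.1070 mol.
From the equation the O2:S mole ratio is 1:1, so n(S) = 3.1070 × 1/1 = 3.1070 mol.
Mass of S = 3.1070 mol × 32.06 g/mol = 99.611 g.

99.61 g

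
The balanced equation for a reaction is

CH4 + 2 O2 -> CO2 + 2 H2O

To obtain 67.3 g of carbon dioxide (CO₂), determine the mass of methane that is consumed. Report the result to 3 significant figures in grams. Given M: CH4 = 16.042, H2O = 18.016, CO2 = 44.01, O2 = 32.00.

24.5 g

n(CO2) = 67.30 g / 44.01 g/mol = 1.529 mol.
From the equation the CO2:CH4 mole ratio is 1:1, so n(CH4) = 1.529 × 1/1 = 1.529 mol.
Mass of CH4 = 1.529 mol × 16.042 g/mol = 24.53 g.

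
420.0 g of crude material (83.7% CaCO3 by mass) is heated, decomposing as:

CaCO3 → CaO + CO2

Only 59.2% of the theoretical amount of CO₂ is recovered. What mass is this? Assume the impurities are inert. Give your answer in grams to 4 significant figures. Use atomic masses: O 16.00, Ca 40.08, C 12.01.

Pure CaCO3 available = 420.0 g × 0.837 = 351.54 g.
M(CaCO3) = 40.08 + 12.01 + 3(16.00) = 100.09 g/mol.
M(CO2) = 12.01 + 2(16.00) = 44.01 g/mol.
n(CaCO3) = 351.54 g / 100.09 g/mol = 3.5122 mol.
From the equation the CaCO3:CO2 mole ratio is 1:1, so n(CO2) = 3.5122 × 1/1 = 3.5122 mol.
Mass of CO2 = 3.5122 mol × 44.01 g/mol = 154.57 g.
Actual mass collected = 154.57 g × 0.592 = 91.508 g.

91.51 g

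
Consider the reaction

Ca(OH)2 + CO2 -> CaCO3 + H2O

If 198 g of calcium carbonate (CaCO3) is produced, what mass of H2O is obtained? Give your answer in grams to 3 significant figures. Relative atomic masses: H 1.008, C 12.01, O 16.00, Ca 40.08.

M(CaCO3) = 40.08 + 12.01 + 3(16.00) = 100.09 g/mol.
M(H2O) = 2(1.008) + 16.00 = 18.016 g/mol.
n(CaCO3) = 198.0 g / 100.09 g/mol = 1.978 mol.
From the equation the CaCO3:H2O mole ratio is 1:1, so n(H2O) = 1.978 × 1/1 = 1.978 mol.
Mass of H2O = 1.978 mol × 18.016 g/mol = 35.64 g.

35.6 g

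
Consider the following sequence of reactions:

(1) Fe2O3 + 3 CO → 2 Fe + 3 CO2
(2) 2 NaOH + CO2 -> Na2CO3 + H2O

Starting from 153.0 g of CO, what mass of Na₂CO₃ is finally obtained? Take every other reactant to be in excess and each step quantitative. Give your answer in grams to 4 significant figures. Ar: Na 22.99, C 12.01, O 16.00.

579.0 g

M(CO) = 12.01 + 16.00 = 28.01 g/mol.
M(Na2CO3) = 2(22.99) + 12.01 + 3(16.00) = 105.99 g/mol.
n(CO) = 153.00 / 28.01 = 5.4623 mol.
Step 1 gives a 3:3 ratio of CO to CO2, so n(CO2) = 5.4623 mol.
In step 2 the CO2:Na2CO3 ratio is 1:1, so n(Na2CO3) = 5.4623 mol.
Mass of Na2CO3 = 5.4623 × 105.99 = 578.95 g.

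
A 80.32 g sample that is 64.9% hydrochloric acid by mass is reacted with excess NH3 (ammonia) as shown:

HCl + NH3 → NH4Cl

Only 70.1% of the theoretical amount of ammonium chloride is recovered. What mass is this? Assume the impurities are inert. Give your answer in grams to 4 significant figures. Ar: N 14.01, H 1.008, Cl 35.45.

53.61 g

Pure HCl available = 80.32 g × 0.649 = 52.128 g.
M(HCl) = 1.008 + 35.45 = 36.458 g/mol.
M(NH4Cl) = 14.01 + 4(1.008) + 35.45 = 53.492 g/mol.
n(HCl) = 52.128 g / 36.458 g/mol = 1.4298 mol.
From the equation the HCl:NH4Cl mole ratio is 1:1, so n(NH4Cl) = 1.4298 × 1/1 = 1.4298 mol.
Mass of NH4Cl = 1.4298 mol × 53.492 g/mol = 76.483 g.
Actual mass collected = 76.483 g × 0.701 = 53.615 g.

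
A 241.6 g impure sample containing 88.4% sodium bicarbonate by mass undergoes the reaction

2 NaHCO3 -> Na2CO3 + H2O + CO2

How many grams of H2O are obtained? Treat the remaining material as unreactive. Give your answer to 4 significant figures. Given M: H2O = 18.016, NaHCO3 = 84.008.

Mass of pure NaHCO3 = 241.6 g × 0.884 = 213.57 g.
n(NaHCO3) = 213.57 g / 84.008 g/mol = 2.5423 mol.
From the equation the NaHCO3:H2O mole ratio is 2:1, so n(H2O) = 2.5423 × 1/2 = 1.2712 mol.
Mass of H2O = 1.2712 mol × 18.016 g/mol = 22.901 g.

22.90 g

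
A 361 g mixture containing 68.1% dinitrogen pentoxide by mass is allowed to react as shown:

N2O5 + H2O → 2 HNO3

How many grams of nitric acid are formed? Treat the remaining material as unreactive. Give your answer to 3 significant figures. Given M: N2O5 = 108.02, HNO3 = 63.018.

287 g

Mass of pure N2O5 = 361 g × 0.681 = 245.8 g.
n(N2O5) = 245.8 g / 108.02 g/mol = 2.276 mol.
From the equation the N2O5:HNO3 mole ratio is 1:2, so n(HNO3) = 2.276 × 2/1 = 4.552 mol.
Mass of HNO3 = 4.552 mol × 63.018 g/mol = 286.8 g.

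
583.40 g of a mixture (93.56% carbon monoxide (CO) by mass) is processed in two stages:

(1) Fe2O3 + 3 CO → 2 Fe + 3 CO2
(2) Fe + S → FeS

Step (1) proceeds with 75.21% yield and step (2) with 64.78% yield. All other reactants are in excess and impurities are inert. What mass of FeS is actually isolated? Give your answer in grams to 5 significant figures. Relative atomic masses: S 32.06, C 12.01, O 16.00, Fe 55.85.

556.43 g

Pure CO = 583.40 × 0.9356 = 545.829 g.
M(CO) = 12.01 + 16.00 = 28.01 g/mol.
M(FeS) = 55.85 + 32.06 = 87.91 g/mol.
n(CO) = 545.829 / 28.01 = 19.4869 mol.
Step 1 (CO:Fe = 3:2): theoretical n(Fe) = 12.9913 mol; at 75.21% yield, n(Fe) = 9.77075 mol.
Step 2 (Fe:FeS = 1:1): theoretical n(FeS) = 9.77075 mol, so theoretical mass = 9.77075 × 87.91 = 858.947 g.
At 64.78% yield, actual mass of FeS = 858.947 × 0.6478 = 556.426 g.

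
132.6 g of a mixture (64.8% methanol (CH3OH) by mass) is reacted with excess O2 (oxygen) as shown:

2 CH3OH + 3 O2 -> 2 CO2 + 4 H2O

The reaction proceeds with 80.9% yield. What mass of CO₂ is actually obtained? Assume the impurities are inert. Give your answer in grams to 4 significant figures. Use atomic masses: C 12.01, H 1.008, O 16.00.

95.48 g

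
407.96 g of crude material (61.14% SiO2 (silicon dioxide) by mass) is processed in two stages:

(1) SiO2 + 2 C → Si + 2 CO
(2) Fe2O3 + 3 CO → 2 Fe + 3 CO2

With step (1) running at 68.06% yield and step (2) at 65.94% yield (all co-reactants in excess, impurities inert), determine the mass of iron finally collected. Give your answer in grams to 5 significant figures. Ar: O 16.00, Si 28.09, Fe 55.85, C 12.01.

138.72 g

Pure SiO2 = 407.96 × 0.6114 = 249.427 g.
M(SiO2) = 28.09 + 2(16.00) = 60.09 g/mol.
M(Fe) = 55.85 g/mol.
n(SiO2) = 249.427 / 60.09 = 4.15089 mol.
Step 1 (SiO2:CO = 1:2): theoretical n(CO) = 8.30177 mol; at 68.06% yield, n(CO) = 5.65019 mol.
Step 2 (CO:Fe = 3:2): theoretical n(Fe) = 3.76679 mol, so theoretical mass = 3.76679 × 55.85 = 210.375 g.
At 65.94% yield, actual mass of Fe = 210.375 × 0.6594 = 138.721 g.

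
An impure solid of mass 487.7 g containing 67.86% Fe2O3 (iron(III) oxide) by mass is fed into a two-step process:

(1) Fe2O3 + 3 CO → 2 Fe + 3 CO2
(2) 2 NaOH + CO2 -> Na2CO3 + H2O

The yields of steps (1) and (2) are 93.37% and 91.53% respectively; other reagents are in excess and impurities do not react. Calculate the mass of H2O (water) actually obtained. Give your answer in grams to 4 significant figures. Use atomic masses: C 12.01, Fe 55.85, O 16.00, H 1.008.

Pure Fe2O3 = 487.7 × 0.6786 = 330.95 g.
M(Fe2O3) = 2(55.85) + 3(16.00) = 159.70 g/mol.
M(H2O) = 2(1.008) + 16.00 = 18.016 g/mol.
n(Fe2O3) = 330.95 / 159.70 = 2.0723 mol.
Step 1 (Fe2O3:CO2 = 1:3): theoretical n(CO2) = 6.2170 mol; at 93.37% yield, n(CO2) = 5.8048 mol.
Step 2 (CO2:H2O = 1:1): theoretical n(H2O) = 5.8048 mol, so theoretical mass = 5.8048 × 18.016 = 104.58 g.
At 91.53% yield, actual mass of H2O = 104.58 × 0.9153 = 95.722 g.

95.72 g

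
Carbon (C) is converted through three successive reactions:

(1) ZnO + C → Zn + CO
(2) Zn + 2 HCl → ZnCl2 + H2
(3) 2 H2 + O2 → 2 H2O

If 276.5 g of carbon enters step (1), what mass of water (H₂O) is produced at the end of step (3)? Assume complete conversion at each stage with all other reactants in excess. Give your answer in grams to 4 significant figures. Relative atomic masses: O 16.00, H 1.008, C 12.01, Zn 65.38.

414.8 g

M(C) = 12.01 g/mol.
M(H2O) = 2(1.008) + 16.00 = 18.016 g/mol.
n(C) = 276.5 / 12.01 = 23.022 mol.
Reaction (1): C→Zn ratio 1:1 ⇒ n(Zn) = 23.022 mol.
Reaction (2): Zn→H2 ratio 1:1 ⇒ n(H2) = 23.022 mol.
Reaction (3): H2→H2O ratio 2:2 ⇒ n(H2O) = 23.022 mol.
Mass of H2O = 23.022 × 18.016 = 414.77 g.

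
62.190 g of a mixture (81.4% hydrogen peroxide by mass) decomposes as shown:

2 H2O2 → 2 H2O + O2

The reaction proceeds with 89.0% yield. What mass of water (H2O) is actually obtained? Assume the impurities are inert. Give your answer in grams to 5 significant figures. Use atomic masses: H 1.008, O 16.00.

23.862 g

Pure H2O2 available = 62.190 g × 0.814 = 50.6227 g.
M(H2O2) = 2(1.008) + 2(16.00) = 34.016 g/mol.
M(H2O) = 2(1.008) + 16.00 = 18.016 g/mol.
n(H2O2) = 50.6227 g / 34.016 g/mol = 1.48820 mol.
From the equation the H2O2:H2O mole ratio is 2:2, so n(H2O) = 1.48820 × 2/2 = 1.48820 mol.
Mass of H2O = 1.48820 mol × 18.016 g/mol = 26.8114 g.
Actual mass collected = 26.8114 g × 0.890 = 23.8622 g.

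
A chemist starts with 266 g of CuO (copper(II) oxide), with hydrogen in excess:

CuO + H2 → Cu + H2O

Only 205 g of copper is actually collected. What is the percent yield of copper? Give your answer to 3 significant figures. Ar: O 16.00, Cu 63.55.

96.5 %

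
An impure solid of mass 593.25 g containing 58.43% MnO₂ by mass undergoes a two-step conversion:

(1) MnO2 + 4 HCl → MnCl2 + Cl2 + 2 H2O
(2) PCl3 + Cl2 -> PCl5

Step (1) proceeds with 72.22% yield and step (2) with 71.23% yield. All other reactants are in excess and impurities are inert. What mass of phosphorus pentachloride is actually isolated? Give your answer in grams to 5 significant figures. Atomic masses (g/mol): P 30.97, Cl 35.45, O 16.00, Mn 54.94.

427.07 g

Pure MnO2 = 593.25 × 0.5843 = 346.636 g.
M(MnO2) = 54.94 + 2(16.00) = 86.94 g/mol.
M(PCl5) = 30.97 + 5(35.45) = 208.22 g/mol.
n(MnO2) = 346.636 / 86.94 = 3.98707 mol.
Step 1 (MnO2:Cl2 = 1:1): theoretical n(Cl2) = 3.98707 mol; at 72.22% yield, n(Cl2) = 2.87946 mol.
Step 2 (Cl2:PCl5 = 1:1): theoretical n(PCl5) = 2.87946 mol, so theoretical mass = 2.87946 × 208.22 = 599.562 g.
At 71.23% yield, actual mass of PCl5 = 599.562 × 0.7123 = 427.068 g.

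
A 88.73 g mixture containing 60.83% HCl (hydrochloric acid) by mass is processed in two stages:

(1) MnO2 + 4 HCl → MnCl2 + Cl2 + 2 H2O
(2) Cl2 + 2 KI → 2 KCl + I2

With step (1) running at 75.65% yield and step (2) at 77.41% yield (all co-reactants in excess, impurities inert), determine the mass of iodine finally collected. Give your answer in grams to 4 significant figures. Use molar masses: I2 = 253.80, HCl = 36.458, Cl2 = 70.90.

Pure HCl = 88.73 × 0.6083 = 53.974 g.
n(HCl) = 53.974 / 36.458 = 1.4805 mol.
Step 1 (HCl:Cl2 = 4:1): theoretical n(Cl2) = 0.37011 mol; at 75.65% yield, n(Cl2) = 0.27999 mol.
Step 2 (Cl2:I2 = 1:1): theoretical n(I2) = 0.27999 mol, so theoretical mass = 0.27999 × 253.80 = 71.062 g.
At 77.41% yield, actual mass of I2 = 71.062 × 0.7741 = 55.009 g.

55.01 g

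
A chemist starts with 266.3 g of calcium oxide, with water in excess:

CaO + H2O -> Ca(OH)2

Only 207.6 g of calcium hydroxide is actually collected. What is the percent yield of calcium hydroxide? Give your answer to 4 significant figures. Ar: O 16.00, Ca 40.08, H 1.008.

M(CaO) = 40.08 + 16.00 = 56.08 g/mol.
M(Ca(OH)2) = 40.08 + 2(16.00) + 2(1.008) = 74.096 g/mol.
n(CaO) = 266.30 g / 56.08 g/mol = 4.7486 mol.
From the equation the CaO:Ca(OH)2 mole ratio is 1:1, so n(Ca(OH)2) = 4.7486 × 1/1 = 4.7486 mol.
Mass of Ca(OH)2 = 4.7486 mol × 74.096 g/mol = 351.85 g.
This is the theoretical yield. Percent yield = 207.6 g / 351.85 g × 100% = 59.002%.

59.00 %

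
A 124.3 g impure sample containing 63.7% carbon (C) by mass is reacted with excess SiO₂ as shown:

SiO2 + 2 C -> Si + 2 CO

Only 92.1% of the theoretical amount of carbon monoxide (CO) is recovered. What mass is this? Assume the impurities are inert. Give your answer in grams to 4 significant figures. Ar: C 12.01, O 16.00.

170.1 g

Pure C available = 124.3 g × 0.637 = 79.179 g.
M(C) = 12.01 g/mol.
M(CO) = 12.01 + 16.00 = 28.01 g/mol.
n(C) = 79.179 g / 12.01 g/mol = 6.5928 mol.
From the equation the C:CO mole ratio is 2:2, so n(CO) = 6.5928 × 2/2 = 6.5928 mol.
Mass of CO = 6.5928 mol × 28.01 g/mol = 184.66 g.
Actual mass collected = 184.66 g × 0.921 = 170.07 g.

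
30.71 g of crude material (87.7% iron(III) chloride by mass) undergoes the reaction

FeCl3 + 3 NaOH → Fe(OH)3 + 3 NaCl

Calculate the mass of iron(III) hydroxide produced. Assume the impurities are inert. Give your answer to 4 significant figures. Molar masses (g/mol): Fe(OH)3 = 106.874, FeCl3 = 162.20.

17.75 g

Mass of pure FeCl3 = 30.71 g × 0.877 = 26.933 g.
n(FeCl3) = 26.933 g / 162.20 g/mol = 0.16605 mol.
From the equation the FeCl3:Fe(OH)3 mole ratio is 1:1, so n(Fe(OH)3) = 0.16605 × 1/1 = 0.16605 mol.
Mass of Fe(OH)3 = 0.16605 mol × 106.874 g/mol = 17.746 g.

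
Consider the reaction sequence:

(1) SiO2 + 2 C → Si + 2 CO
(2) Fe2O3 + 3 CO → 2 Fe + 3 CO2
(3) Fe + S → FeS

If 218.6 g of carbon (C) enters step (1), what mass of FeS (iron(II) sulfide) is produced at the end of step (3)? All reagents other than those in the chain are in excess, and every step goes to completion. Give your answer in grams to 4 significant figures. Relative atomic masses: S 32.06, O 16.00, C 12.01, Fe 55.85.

M(C) = 12.01 g/mol.
M(FeS) = 55.85 + 32.06 = 87.91 g/mol.
n(C) = 218.6 / 12.01 = 18.201 mol.
Reaction (1): C→CO ratio 2:2 ⇒ n(CO) = 18.201 mol.
Reaction (2): CO→Fe ratio 3:2 ⇒ n(Fe) = 12.134 mol.
Reaction (3): Fe→FeS ratio 1:1 ⇒ n(FeS) = 12.134 mol.
Mass of FeS = 12.134 × 87.91 = 1066.7 g.

1067 g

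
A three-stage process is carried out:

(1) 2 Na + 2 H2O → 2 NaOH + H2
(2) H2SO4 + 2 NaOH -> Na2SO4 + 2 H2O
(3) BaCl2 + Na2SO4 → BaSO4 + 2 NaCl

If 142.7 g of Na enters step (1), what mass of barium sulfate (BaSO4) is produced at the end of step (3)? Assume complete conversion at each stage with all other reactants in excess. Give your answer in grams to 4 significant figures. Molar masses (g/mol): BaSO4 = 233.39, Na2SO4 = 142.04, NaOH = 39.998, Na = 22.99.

724.3 g

n(Na) = 142.7 / 22.99 = 6.2070 mol.
Reaction (1): Na→NaOH ratio 2:2 ⇒ n(NaOH) = 6.2070 mol.
Reaction (2): NaOH→Na2SO4 ratio 2:1 ⇒ n(Na2SO4) = 3.1035 mol.
Reaction (3): Na2SO4→BaSO4 ratio 1:1 ⇒ n(BaSO4) = 3.1035 mol.
Mass of BaSO4 = 3.1035 × 233.39 = 724.33 g.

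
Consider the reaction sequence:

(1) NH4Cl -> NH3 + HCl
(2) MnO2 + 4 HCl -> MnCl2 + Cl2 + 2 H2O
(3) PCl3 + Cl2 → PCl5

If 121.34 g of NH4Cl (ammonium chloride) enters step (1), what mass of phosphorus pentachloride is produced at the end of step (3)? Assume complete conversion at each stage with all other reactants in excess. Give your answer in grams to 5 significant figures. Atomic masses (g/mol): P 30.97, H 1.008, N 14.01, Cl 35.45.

118.08 g

M(NH4Cl) = 14.01 + 4(1.008) + 35.45 = 53.492 g/mol.
M(PCl5) = 30.97 + 5(35.45) = 208.22 g/mol.
n(NH4Cl) = 121.34 / 53.492 = 2.26838 mol.
Reaction (1): NH4Cl→HCl ratio 1:1 ⇒ n(HCl) = 2.26838 mol.
Reaction (2): HCl→Cl2 ratio 4:1 ⇒ n(Cl2) = 0.567094 mol.
Reaction (3): Cl2→PCl5 ratio 1:1 ⇒ n(PCl5) = 0.567094 mol.
Mass of PCl5 = 0.567094 × 208.22 = 118.080 g.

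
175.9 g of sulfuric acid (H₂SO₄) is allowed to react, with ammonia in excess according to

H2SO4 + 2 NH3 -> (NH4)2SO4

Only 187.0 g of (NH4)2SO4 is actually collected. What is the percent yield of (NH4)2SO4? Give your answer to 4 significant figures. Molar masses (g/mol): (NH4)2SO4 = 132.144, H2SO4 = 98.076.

n(H2SO4) = 175.90 g / 98.076 g/mol = 1.7935 mol.
From the equation the H2SO4:(NH4)2SO4 mole ratio is 1:1, so n((NH4)2SO4) = 1.7935 × 1/1 = 1.7935 mol.
Mass of (NH4)2SO4 = 1.7935 mol × 132.144 g/mol = 237.00 g.
This is the theoretical yield. Percent yield = 187.0 g / 237.00 g × 100% = 78.903%.

78.90 %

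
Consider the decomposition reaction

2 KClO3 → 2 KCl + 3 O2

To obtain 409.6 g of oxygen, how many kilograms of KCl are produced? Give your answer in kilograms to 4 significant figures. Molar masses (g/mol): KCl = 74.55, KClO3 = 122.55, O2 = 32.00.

0.6362 kg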